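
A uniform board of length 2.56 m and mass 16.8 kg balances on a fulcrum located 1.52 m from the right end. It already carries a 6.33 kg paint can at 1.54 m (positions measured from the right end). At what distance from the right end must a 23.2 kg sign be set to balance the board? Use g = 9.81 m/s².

x ≈ 1.69 m from the right end

Taking torques about the fulcrum (at 1.52 m from the right end):
Beam weight: 16.8 × 9.81 = 164.8 N down at 1.28 m → arm 0.24 m, τ = 164.8 × 0.24 = 39.55 N·m clockwise.
Paint can: 6.33 × 9.81 = 62.1 N down at 1.54 m → arm 0.02 m, τ = 62.1 × 0.02 = 1.242 N·m counterclockwise.
Net moment of existing loads = 38.31 N·m clockwise.
The sign weighs 23.2 × 9.81 = 227.6 N and must supply an equal counterclockwise moment, so its lever arm about the fulcrum is 38.31 / 227.6 = 0.168 m.
That puts it at 1.52 + 0.168 = 1.69 m from the right end.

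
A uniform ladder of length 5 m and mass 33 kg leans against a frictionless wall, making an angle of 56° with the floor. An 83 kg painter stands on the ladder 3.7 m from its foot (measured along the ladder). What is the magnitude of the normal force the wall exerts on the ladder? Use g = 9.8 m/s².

Take moments about the foot of the ladder.
Ladder weight 33×9.8 = 323.4 N acts at 2.5 m along the ladder; its horizontal arm is 2.5·cos56° = 1.398 m → τ = 452.1 N·m clockwise.
Painter: 83×9.8 = 813.4 N at 3.7 m → arm 2.069 m → τ = 1683 N·m clockwise.
Wall normal N acts horizontally at the top; its moment arm is the height L sinθ = 5·sin56° = 4.145 m, counterclockwise.
Balancing moments: N × 4.145 = 2135, giving N = 515 N.

N_wall ≈ 515 N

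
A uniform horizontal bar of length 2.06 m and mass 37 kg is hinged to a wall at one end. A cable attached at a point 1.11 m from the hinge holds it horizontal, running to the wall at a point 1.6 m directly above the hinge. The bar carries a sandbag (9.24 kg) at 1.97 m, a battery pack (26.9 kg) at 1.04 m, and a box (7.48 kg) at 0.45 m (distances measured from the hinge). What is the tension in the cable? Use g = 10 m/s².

About the hinge:
Beam weight: 37 × 10 = 370 N down at 1.03 m → arm 1.03 m, τ = 370 × 1.03 = 381.1 N·m clockwise.
Sandbag: 9.24 × 10 = 92.4 N down at 1.97 m → arm 1.97 m, τ = 92.4 × 1.97 = 182 N·m clockwise.
Battery pack: 26.9 × 10 = 269 N down at 1.04 m → arm 1.04 m, τ = 269 × 1.04 = 279.8 N·m clockwise.
Box: 7.48 × 10 = 74.8 N down at 0.45 m → arm 0.45 m, τ = 74.8 × 0.45 = 33.66 N·m clockwise.
Total clockwise load moment = 876.6 N·m.
The cable tension T acts at 1.11 m; only its component perpendicular to the bar, T sinθ, produces torque. sinθ = h/√(h²+d²) = 1.6/√(1.6²+1.11²) = 0.8216.
Στ = 0 ⇒ T × 1.11 × 0.8216 = 876.6 ⇒ T = 876.6 / 0.912 = 961 N.

T ≈ 961 N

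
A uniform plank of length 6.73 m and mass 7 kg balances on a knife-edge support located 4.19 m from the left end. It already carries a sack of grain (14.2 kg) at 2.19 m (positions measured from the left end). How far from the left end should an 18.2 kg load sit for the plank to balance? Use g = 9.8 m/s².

Take moments about the knife-edge support (at 4.19 m from the left end).
Beam weight: 7 × 9.8 = 68.6 N down at 3.365 m → arm 0.825 m, τ = 68.6 × 0.825 = 56.59 N·m counterclockwise.
Sack of grain: 14.2 × 9.8 = 139.2 N down at 2.19 m → arm 2 m, τ = 139.2 × 2 = 278.4 N·m counterclockwise.
Net moment of existing loads = 335 N·m counterclockwise.
The load weighs 18.2 × 9.8 = 178.4 N and must supply an equal clockwise moment, so its lever arm about the knife-edge support is 335 / 178.4 = 1.88 m.
That puts it at 4.19 + 1.88 = 6.07 m from the left end.

x ≈ 6.07 m from the left end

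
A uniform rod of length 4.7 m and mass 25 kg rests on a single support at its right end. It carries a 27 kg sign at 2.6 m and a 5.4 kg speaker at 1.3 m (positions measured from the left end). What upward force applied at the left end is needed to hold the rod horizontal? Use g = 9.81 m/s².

Taking torques about the right end:
Beam weight: 25 × 9.81 = 245.2 N down at 2.35 m → arm 2.35 m, τ = 245.2 × 2.35 = 576.2 N·m counterclockwise.
Sign: 27 × 9.81 = 264.9 N down at 2.6 m → arm 2.1 m, τ = 264.9 × 2.1 = 556.3 N·m counterclockwise.
Speaker: 5.4 × 9.81 = 52.97 N down at 1.3 m → arm 3.4 m, τ = 52.97 × 3.4 = 180.1 N·m counterclockwise.
Net moment of the loads = 1313 N·m counterclockwise.
The upward force F acts at the left end, arm 4.7 m, giving F × 4.7 clockwise.
Balancing moments: F × 4.7 = 1313, giving F = 1313 / 4.7 = 279 N.

F ≈ 279 N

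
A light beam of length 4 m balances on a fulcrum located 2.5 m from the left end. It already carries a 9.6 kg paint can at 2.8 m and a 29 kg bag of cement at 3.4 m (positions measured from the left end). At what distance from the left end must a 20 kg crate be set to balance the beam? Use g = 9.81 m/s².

About the fulcrum (at 2.5 m from the left end):
Paint can: 9.6 × 9.81 = 94.18 N down at 2.8 m → arm 0.3 m, τ = 94.18 × 0.3 = 28.25 N·m clockwise.
Bag of cement: 29 × 9.81 = 284.5 N down at 3.4 m → arm 0.9 m, τ = 284.5 × 0.9 = 256.1 N·m clockwise.
Net moment of existing loads = 284.4 N·m clockwise.
The crate weighs 20 × 9.81 = 196.2 N and must supply an equal counterclockwise moment, so its lever arm about the fulcrum is 284.4 / 196.2 = 1.45 m.
That puts it at 2.5 − 1.45 = 1.05 m from the left end.

x ≈ 1.05 m from the left end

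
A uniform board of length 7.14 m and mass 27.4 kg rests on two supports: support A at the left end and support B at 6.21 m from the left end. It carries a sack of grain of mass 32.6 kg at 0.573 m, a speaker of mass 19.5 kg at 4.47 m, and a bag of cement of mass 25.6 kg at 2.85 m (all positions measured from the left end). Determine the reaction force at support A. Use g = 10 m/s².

R_A ≈ 606 N

Take moments about support B.
Beam weight: 27.4 × 10 = 274 N down at 3.57 m → arm 2.64 m, τ = 274 × 2.64 = 723.4 N·m counterclockwise.
Sack of grain: 32.6 × 10 = 326 N down at 0.573 m → arm 5.637 m, τ = 326 × 5.637 = 1838 N·m counterclockwise.
Speaker: 19.5 × 10 = 195 N down at 4.47 m → arm 1.74 m, τ = 195 × 1.74 = 339.3 N·m counterclockwise.
Bag of cement: 25.6 × 10 = 256 N down at 2.85 m → arm 3.36 m, τ = 256 × 3.36 = 860.2 N·m counterclockwise.
Net load moment about support B = 3761 N·m counterclockwise.
Reaction R at support A is upward at 0 m, arm 6.21 m → moment R × 6.21 clockwise.
Setting net torque to zero: R × 6.21 = 3761 → R = 606 N.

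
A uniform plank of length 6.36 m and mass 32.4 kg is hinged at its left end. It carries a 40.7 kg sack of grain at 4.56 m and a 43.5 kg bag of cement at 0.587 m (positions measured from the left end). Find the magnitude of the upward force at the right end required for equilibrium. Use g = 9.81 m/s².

F ≈ 485 N

About the left end:
Beam weight: 32.4 × 9.81 = 317.8 N down at 3.18 m → arm 3.18 m, τ = 317.8 × 3.18 = 1011 N·m clockwise.
Sack of grain: 40.7 × 9.81 = 399.3 N down at 4.56 m → arm 4.56 m, τ = 399.3 × 4.56 = 1821 N·m clockwise.
Bag of cement: 43.5 × 9.81 = 426.7 N down at 0.587 m → arm 0.587 m, τ = 426.7 × 0.587 = 250.5 N·m clockwise.
Net moment of the loads = 3082 N·m clockwise.
The upward force F acts at the right end, arm 6.36 m, giving F × 6.36 counterclockwise.
Balancing moments: F × 6.36 = 3082, giving F = 3082 / 6.36 = 485 N.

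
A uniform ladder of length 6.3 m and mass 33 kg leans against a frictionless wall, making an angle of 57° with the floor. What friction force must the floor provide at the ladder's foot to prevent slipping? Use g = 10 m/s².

Taking torques about the foot of the ladder:
Ladder weight 33×10 = 330 N acts at 3.15 m along the ladder; its horizontal arm is 3.15·cos57° = 1.716 m → τ = 566.3 N·m clockwise.
Wall normal N acts horizontally at the top; its moment arm is the height L sinθ = 6.3·sin57° = 5.284 m, counterclockwise.
Setting net torque to zero: N × 5.284 = 566.3 → N = 107 N.
ΣFx = 0: friction at the foot balances the wall's push, so f = N_wall = 107 N.

f ≈ 107 N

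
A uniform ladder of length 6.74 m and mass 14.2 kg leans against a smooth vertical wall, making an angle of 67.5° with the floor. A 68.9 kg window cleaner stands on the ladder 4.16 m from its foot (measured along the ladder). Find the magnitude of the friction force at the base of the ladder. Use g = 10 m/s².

f ≈ 206 N

About the foot of the ladder:
Ladder weight 14.2×10 = 142 N acts at 3.37 m along the ladder; its horizontal arm is 3.37·cos67.5° = 1.29 m → τ = 183.2 N·m clockwise.
Window cleaner: 68.9×10 = 689 N at 4.16 m → arm 1.592 m → τ = 1097 N·m clockwise.
Wall normal N acts horizontally at the top; its moment arm is the height L sinθ = 6.74·sin67.5° = 6.227 m, counterclockwise.
Setting net torque to zero: N × 6.227 = 1280 → N = 206 N.
ΣFx = 0: friction at the foot balances the wall's push, so f = N_wall = 206 N.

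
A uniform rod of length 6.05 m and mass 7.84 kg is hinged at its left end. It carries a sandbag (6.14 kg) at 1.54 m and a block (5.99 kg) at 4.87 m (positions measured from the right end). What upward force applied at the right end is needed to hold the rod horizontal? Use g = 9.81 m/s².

F ≈ 94.8 N

Taking torques about the left end:
Beam weight: 7.84 × 9.81 = 76.91 N down at 3.025 m → arm 3.025 m, τ = 76.91 × 3.025 = 232.7 N·m clockwise.
Sandbag: 6.14 × 9.81 = 60.23 N down at 1.54 m → arm 4.51 m, τ = 60.23 × 4.51 = 271.6 N·m clockwise.
Block: 5.99 × 9.81 = 58.76 N down at 4.87 m → arm 1.18 m, τ = 58.76 × 1.18 = 69.34 N·m clockwise.
Net moment of the loads = 573.6 N·m clockwise.
The upward force F acts at the right end, arm 6.05 m, giving F × 6.05 counterclockwise.
Setting net torque to zero: F × 6.05 = 573.6 → F = 573.6 / 6.05 = 94.8 N.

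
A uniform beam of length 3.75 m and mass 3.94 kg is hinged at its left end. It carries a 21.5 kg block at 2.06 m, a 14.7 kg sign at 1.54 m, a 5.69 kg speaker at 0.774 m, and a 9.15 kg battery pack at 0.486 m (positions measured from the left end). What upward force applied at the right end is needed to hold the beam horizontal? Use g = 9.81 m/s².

Take moments about the left end.
Beam weight: 3.94 × 9.81 = 38.65 N down at 1.875 m → arm 1.875 m, τ = 38.65 × 1.875 = 72.47 N·m clockwise.
Block: 21.5 × 9.81 = 210.9 N down at 2.06 m → arm 2.06 m, τ = 210.9 × 2.06 = 434.5 N·m clockwise.
Sign: 14.7 × 9.81 = 144.2 N down at 1.54 m → arm 1.54 m, τ = 144.2 × 1.54 = 222.1 N·m clockwise.
Speaker: 5.69 × 9.81 = 55.82 N down at 0.774 m → arm 0.774 m, τ = 55.82 × 0.774 = 43.2 N·m clockwise.
Battery pack: 9.15 × 9.81 = 89.76 N down at 0.486 m → arm 0.486 m, τ = 89.76 × 0.486 = 43.62 N·m clockwise.
Net moment of the loads = 815.9 N·m clockwise.
The upward force F acts at the right end, arm 3.75 m, giving F × 3.75 counterclockwise.
Setting net torque to zero: F × 3.75 = 815.9 → F = 815.9 / 3.75 = 218 N.

F ≈ 218 N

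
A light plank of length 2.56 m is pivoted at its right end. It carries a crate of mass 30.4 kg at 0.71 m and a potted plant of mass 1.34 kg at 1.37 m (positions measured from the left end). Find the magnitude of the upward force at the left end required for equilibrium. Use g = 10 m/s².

Sum moments about the right end (the unknown pivot reaction has zero arm there).
Crate: 30.4 × 10 = 304 N down at 0.71 m → arm 1.85 m, τ = 304 × 1.85 = 562.4 N·m counterclockwise.
Potted plant: 1.34 × 10 = 13.4 N down at 1.37 m → arm 1.19 m, τ = 13.4 × 1.19 = 15.95 N·m counterclockwise.
Net moment of the loads = 578.4 N·m counterclockwise.
The upward force F acts at the left end, arm 2.56 m, giving F × 2.56 clockwise.
Στ = 0 ⇒ F × 2.56 = 578.4 ⇒ F = 578.4 / 2.56 = 226 N.

F ≈ 226 N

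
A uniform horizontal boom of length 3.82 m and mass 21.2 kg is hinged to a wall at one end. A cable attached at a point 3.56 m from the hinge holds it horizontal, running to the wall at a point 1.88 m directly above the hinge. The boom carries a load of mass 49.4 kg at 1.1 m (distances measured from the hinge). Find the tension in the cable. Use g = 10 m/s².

Sum moments about the hinge (the unknown hinge reaction has zero arm there).
Beam weight: 21.2 × 10 = 212 N down at 1.91 m → arm 1.91 m, τ = 212 × 1.91 = 404.9 N·m clockwise.
Load: 49.4 × 10 = 494 N down at 1.1 m → arm 1.1 m, τ = 494 × 1.1 = 543.4 N·m clockwise.
Total clockwise load moment = 948.3 N·m.
The cable tension T acts at 3.56 m; only its component perpendicular to the boom, T sinθ, produces torque. sinθ = h/√(h²+d²) = 1.88/√(1.88²+3.56²) = 0.467.
For rotational equilibrium, T × 3.56 × 0.467 = 948.3, so T = 948.3 / 1.663 = 570 N.

T ≈ 570 N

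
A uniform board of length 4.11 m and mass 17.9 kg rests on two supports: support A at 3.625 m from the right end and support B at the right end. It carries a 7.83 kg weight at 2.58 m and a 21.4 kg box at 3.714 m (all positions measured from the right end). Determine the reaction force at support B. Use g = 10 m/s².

R_B ≈ 94.8 N

About support A:
Beam weight: 17.9 × 10 = 179 N down at 2.055 m → arm 1.57 m, τ = 179 × 1.57 = 281 N·m clockwise.
Weight: 7.83 × 10 = 78.3 N down at 2.58 m → arm 1.045 m, τ = 78.3 × 1.045 = 81.82 N·m clockwise.
Box: 21.4 × 10 = 214 N down at 3.714 m → arm 0.089 m, τ = 214 × 0.089 = 19.05 N·m counterclockwise.
Net load moment about support A = 343.8 N·m clockwise.
Reaction R at support B is upward at 0 m, arm 3.625 m → moment R × 3.625 counterclockwise.
Balancing moments: R × 3.625 = 343.8, giving R = 94.8 N.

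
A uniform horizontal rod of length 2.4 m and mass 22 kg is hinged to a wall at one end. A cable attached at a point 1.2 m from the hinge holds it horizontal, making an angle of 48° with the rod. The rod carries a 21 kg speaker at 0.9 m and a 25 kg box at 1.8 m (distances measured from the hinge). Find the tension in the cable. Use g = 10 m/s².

T ≈ 1010 N

Sum moments about the hinge (the unknown hinge reaction has zero arm there).
Beam weight: 22 × 10 = 220 N down at 1.2 m → arm 1.2 m, τ = 220 × 1.2 = 264 N·m clockwise.
Speaker: 21 × 10 = 210 N down at 0.9 m → arm 0.9 m, τ = 210 × 0.9 = 189 N·m clockwise.
Box: 25 × 10 = 250 N down at 1.8 m → arm 1.8 m, τ = 250 × 1.8 = 450 N·m clockwise.
Total clockwise load moment = 903 N·m.
The cable tension T acts at 1.2 m; only its component perpendicular to the rod, T sinθ, produces torque. sin 48° = 0.7431.
For rotational equilibrium, T × 1.2 × 0.7431 = 903, so T = 903 / 0.8917 = 1010 N.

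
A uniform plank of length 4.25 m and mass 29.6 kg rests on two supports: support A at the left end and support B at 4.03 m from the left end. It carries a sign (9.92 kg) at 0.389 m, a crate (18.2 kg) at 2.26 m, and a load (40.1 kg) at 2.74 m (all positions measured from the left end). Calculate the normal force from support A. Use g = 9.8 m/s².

Choose support B as the axis so its reaction then has zero moment arm.
Beam weight: 29.6 × 9.8 = 290.1 N down at 2.125 m → arm 1.905 m, τ = 290.1 × 1.905 = 552.6 N·m counterclockwise.
Sign: 9.92 × 9.8 = 97.22 N down at 0.389 m → arm 3.641 m, τ = 97.22 × 3.641 = 354 N·m counterclockwise.
Crate: 18.2 × 9.8 = 178.4 N down at 2.26 m → arm 1.77 m, τ = 178.4 × 1.77 = 315.8 N·m counterclockwise.
Load: 40.1 × 9.8 = 393 N down at 2.74 m → arm 1.29 m, τ = 393 × 1.29 = 507 N·m counterclockwise.
Net load moment about support B = 1729 N·m counterclockwise.
Reaction R at support A is upward at 0 m, arm 4.03 m → moment R × 4.03 clockwise.
Στ = 0 ⇒ R × 4.03 = 1729 ⇒ R = 429 N.

R_A ≈ 429 N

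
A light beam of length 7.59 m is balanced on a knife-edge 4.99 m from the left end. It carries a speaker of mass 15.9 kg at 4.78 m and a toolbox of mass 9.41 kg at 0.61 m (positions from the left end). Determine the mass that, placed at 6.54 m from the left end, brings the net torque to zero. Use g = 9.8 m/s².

m ≈ 28.7 kg

Taking torques about the knife-edge (at 4.99 m from the left end):
Speaker: 15.9 × 9.8 = 155.8 N down at 4.78 m → arm 0.21 m, τ = 155.8 × 0.21 = 32.72 N·m counterclockwise.
Toolbox: 9.41 × 9.8 = 92.22 N down at 0.61 m → arm 4.38 m, τ = 92.22 × 4.38 = 403.9 N·m counterclockwise.
Net moment of known loads = 436.6 N·m counterclockwise.
An unknown mass m at 6.54 m has arm 1.55 m; its moment is m·g·1.55 clockwise.
Balancing moments: m × 9.8 × 1.55 = 436.6, giving m = 436.6 / (9.8 × 1.55) = 28.7 kg.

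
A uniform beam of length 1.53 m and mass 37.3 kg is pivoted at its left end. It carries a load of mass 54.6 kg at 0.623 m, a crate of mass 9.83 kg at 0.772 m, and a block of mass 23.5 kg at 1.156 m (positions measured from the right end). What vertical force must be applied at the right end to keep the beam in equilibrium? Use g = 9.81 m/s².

F ≈ 605 N

Taking torques about the left end:
Beam weight: 37.3 × 9.81 = 365.9 N down at 0.765 m → arm 0.765 m, τ = 365.9 × 0.765 = 279.9 N·m clockwise.
Load: 54.6 × 9.81 = 535.6 N down at 0.623 m → arm 0.907 m, τ = 535.6 × 0.907 = 485.8 N·m clockwise.
Crate: 9.83 × 9.81 = 96.43 N down at 0.772 m → arm 0.758 m, τ = 96.43 × 0.758 = 73.09 N·m clockwise.
Block: 23.5 × 9.81 = 230.5 N down at 1.156 m → arm 0.374 m, τ = 230.5 × 0.374 = 86.21 N·m clockwise.
Net moment of the loads = 925 N·m clockwise.
The upward force F acts at the right end, arm 1.53 m, giving F × 1.53 counterclockwise.
Balancing moments: F × 1.53 = 925, giving F = 925 / 1.53 = 605 N.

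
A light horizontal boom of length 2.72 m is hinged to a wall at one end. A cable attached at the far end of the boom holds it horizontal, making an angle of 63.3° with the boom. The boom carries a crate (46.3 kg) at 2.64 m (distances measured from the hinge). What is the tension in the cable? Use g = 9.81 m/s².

T ≈ 493 N

Taking torques about the hinge:
Crate: 46.3 × 9.81 = 454.2 N down at 2.64 m → arm 2.64 m, τ = 454.2 × 2.64 = 1199 N·m clockwise.
Total clockwise load moment = 1199 N·m.
The cable tension T acts at 2.72 m; only its component perpendicular to the boom, T sinθ, produces torque. sin 63.3° = 0.8934.
Setting net torque to zero: T × 2.72 × 0.8934 = 1199 → T = 1199 / 2.43 = 493 N.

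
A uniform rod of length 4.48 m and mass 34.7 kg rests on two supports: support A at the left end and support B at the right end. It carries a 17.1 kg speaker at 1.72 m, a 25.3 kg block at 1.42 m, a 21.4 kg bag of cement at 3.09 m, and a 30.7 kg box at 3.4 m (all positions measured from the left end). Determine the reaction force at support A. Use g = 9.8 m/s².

About support B:
Beam weight: 34.7 × 9.8 = 340.1 N down at 2.24 m → arm 2.24 m, τ = 340.1 × 2.24 = 761.8 N·m counterclockwise.
Speaker: 17.1 × 9.8 = 167.6 N down at 1.72 m → arm 2.76 m, τ = 167.6 × 2.76 = 462.6 N·m counterclockwise.
Block: 25.3 × 9.8 = 247.9 N down at 1.42 m → arm 3.06 m, τ = 247.9 × 3.06 = 758.6 N·m counterclockwise.
Bag of cement: 21.4 × 9.8 = 209.7 N down at 3.09 m → arm 1.39 m, τ = 209.7 × 1.39 = 291.5 N·m counterclockwise.
Box: 30.7 × 9.8 = 300.9 N down at 3.4 m → arm 1.08 m, τ = 300.9 × 1.08 = 325 N·m counterclockwise.
Net load moment about support B = 2600 N·m counterclockwise.
Reaction R at support A is upward at 0 m, arm 4.48 m → moment R × 4.48 clockwise.
For rotational equilibrium, R × 4.48 = 2600, so R = 580 N.

R_A ≈ 580 N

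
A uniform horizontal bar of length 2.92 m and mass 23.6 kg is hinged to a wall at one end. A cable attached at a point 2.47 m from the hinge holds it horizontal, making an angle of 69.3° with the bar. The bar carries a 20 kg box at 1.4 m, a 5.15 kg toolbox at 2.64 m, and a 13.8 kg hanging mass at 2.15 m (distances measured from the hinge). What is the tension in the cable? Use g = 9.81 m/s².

Sum moments about the hinge (the unknown hinge reaction has zero arm there).
Beam weight: 23.6 × 9.81 = 231.5 N down at 1.46 m → arm 1.46 m, τ = 231.5 × 1.46 = 338 N·m clockwise.
Box: 20 × 9.81 = 196.2 N down at 1.4 m → arm 1.4 m, τ = 196.2 × 1.4 = 274.7 N·m clockwise.
Toolbox: 5.15 × 9.81 = 50.52 N down at 2.64 m → arm 2.64 m, τ = 50.52 × 2.64 = 133.4 N·m clockwise.
Hanging mass: 13.8 × 9.81 = 135.4 N down at 2.15 m → arm 2.15 m, τ = 135.4 × 2.15 = 291.1 N·m clockwise.
Total clockwise load moment = 1037 N·m.
The cable tension T acts at 2.47 m; only its component perpendicular to the bar, T sinθ, produces torque. sin 69.3° = 0.9354.
Balancing moments: T × 2.47 × 0.9354 = 1037, giving T = 1037 / 2.31 = 449 N.

T ≈ 449 N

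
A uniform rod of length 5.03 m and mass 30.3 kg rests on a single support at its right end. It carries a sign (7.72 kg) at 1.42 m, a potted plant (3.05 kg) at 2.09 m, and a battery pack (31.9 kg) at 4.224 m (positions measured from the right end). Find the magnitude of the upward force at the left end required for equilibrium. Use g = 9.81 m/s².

Taking torques about the right end:
Beam weight: 30.3 × 9.81 = 297.2 N down at 2.515 m → arm 2.515 m, τ = 297.2 × 2.515 = 747.5 N·m counterclockwise.
Sign: 7.72 × 9.81 = 75.73 N down at 1.42 m → arm 1.42 m, τ = 75.73 × 1.42 = 107.5 N·m counterclockwise.
Potted plant: 3.05 × 9.81 = 29.92 N down at 2.09 m → arm 2.09 m, τ = 29.92 × 2.09 = 62.53 N·m counterclockwise.
Battery pack: 31.9 × 9.81 = 312.9 N down at 4.224 m → arm 4.224 m, τ = 312.9 × 4.224 = 1322 N·m counterclockwise.
Net moment of the loads = 2240 N·m counterclockwise.
The upward force F acts at the left end, arm 5.03 m, giving F × 5.03 clockwise.
Στ = 0 ⇒ F × 5.03 = 2240 ⇒ F = 2240 / 5.03 = 445 N.

F ≈ 445 N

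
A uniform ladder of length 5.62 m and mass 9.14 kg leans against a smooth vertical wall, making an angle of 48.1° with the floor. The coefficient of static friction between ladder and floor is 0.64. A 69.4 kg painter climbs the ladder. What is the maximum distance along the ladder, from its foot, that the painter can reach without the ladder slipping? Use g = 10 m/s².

Choose the foot of the ladder as the axis so the floor normal and friction both act there and drop out.
Ladder weight 9.14×10 = 91.4 N acts at 2.81 m along the ladder; its horizontal arm is 2.81·cos48.1° = 1.877 m → τ = 171.6 N·m clockwise.
Painter weight 69.4×10 = 694 N at distance d → arm d·cos48.1° → τ = 694·d·0.6678 clockwise.
Wall normal N at the top has arm L sinθ = 4.183 m counterclockwise, so Στ = 0 gives N·4.183 = 171.6 + 463.5·d.
ΣFy = 0 ⇒ N_floor = 785.4 N, so the maximum friction is μ_s·N_floor = 0.64×785.4 = 502.7 N. ΣFx = 0 ⇒ N_wall = f, so at the slipping point N = 502.7 N.
Substituting: 502.7×4.183 = 171.6 + 463.5·d ⇒ d = (2103 − 171.6) / 463.5 = 4.17 m.

d ≈ 4.17 m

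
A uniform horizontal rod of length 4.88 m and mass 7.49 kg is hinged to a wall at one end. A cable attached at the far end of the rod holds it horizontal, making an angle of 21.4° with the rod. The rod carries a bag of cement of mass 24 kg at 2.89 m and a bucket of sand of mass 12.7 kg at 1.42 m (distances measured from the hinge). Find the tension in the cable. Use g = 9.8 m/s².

T ≈ 582 N

Sum moments about the hinge (the unknown hinge reaction has zero arm there).
Beam weight: 7.49 × 9.8 = 73.4 N down at 2.44 m → arm 2.44 m, τ = 73.4 × 2.44 = 179.1 N·m clockwise.
Bag of cement: 24 × 9.8 = 235.2 N down at 2.89 m → arm 2.89 m, τ = 235.2 × 2.89 = 679.7 N·m clockwise.
Bucket of sand: 12.7 × 9.8 = 124.5 N down at 1.42 m → arm 1.42 m, τ = 124.5 × 1.42 = 176.8 N·m clockwise.
Total clockwise load moment = 1036 N·m.
The cable tension T acts at 4.88 m; only its component perpendicular to the rod, T sinθ, produces torque. sin 21.4° = 0.3649.
Στ = 0 ⇒ T × 4.88 × 0.3649 = 1036 ⇒ T = 1036 / 1.781 = 582 N.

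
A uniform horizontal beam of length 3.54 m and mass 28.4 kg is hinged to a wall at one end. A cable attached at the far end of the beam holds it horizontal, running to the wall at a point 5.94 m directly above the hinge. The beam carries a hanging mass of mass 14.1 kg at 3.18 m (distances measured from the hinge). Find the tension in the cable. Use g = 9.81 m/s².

T ≈ 307 N

About the hinge:
Beam weight: 28.4 × 9.81 = 278.6 N down at 1.77 m → arm 1.77 m, τ = 278.6 × 1.77 = 493.1 N·m clockwise.
Hanging mass: 14.1 × 9.81 = 138.3 N down at 3.18 m → arm 3.18 m, τ = 138.3 × 3.18 = 439.8 N·m clockwise.
Total clockwise load moment = 932.9 N·m.
The cable tension T acts at 3.54 m; only its component perpendicular to the beam, T sinθ, produces torque. sinθ = h/√(h²+d²) = 5.94/√(5.94²+3.54²) = 0.859.
Στ = 0 ⇒ T × 3.54 × 0.859 = 932.9 ⇒ T = 932.9 / 3.041 = 307 N.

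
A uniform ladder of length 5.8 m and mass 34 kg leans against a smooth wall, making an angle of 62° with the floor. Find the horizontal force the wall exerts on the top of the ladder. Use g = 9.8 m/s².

N_wall ≈ 88.6 N

Sum moments about the foot of the ladder (the floor normal and friction both act there and drop out).
Ladder weight 34×9.8 = 333.2 N acts at 2.9 m along the ladder; its horizontal arm is 2.9·cos62° = 1.361 m → τ = 453.5 N·m clockwise.
Wall normal N acts horizontally at the top; its moment arm is the height L sinθ = 5.8·sin62° = 5.121 m, counterclockwise.
Balancing moments: N × 5.121 = 453.5, giving N = 88.6 N.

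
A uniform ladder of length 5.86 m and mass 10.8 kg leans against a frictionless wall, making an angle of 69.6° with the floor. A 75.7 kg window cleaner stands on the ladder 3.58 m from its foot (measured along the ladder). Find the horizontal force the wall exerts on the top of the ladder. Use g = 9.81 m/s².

N_wall ≈ 188 N

About the foot of the ladder:
Ladder weight 10.8×9.81 = 105.9 N acts at 2.93 m along the ladder; its horizontal arm is 2.93·cos69.6° = 1.021 m → τ = 108.1 N·m clockwise.
Window cleaner: 75.7×9.81 = 742.6 N at 3.58 m → arm 1.248 m → τ = 926.8 N·m clockwise.
Wall normal N acts horizontally at the top; its moment arm is the height L sinθ = 5.86·sin69.6° = 5.492 m, counterclockwise.
Balancing moments: N × 5.492 = 1035, giving N = 188 N.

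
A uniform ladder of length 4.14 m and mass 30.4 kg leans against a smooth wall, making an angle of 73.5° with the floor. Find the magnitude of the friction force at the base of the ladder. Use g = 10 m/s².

Take moments about the foot of the ladder.
Ladder weight 30.4×10 = 304 N acts at 2.07 m along the ladder; its horizontal arm is 2.07·cos73.5° = 0.5879 m → τ = 178.7 N·m clockwise.
Wall normal N acts horizontally at the top; its moment arm is the height L sinθ = 4.14·sin73.5° = 3.97 m, counterclockwise.
Balancing moments: N × 3.97 = 178.7, giving N = 45 N.
ΣFx = 0: friction at the foot balances the wall's push, so f = N_wall = 45 N.

f ≈ 45 N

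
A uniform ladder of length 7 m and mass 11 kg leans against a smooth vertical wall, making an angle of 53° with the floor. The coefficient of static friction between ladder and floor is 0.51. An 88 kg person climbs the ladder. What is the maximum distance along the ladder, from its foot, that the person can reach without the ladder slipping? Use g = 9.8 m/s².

About the foot of the ladder:
Ladder weight 11×9.8 = 107.8 N acts at 3.5 m along the ladder; its horizontal arm is 3.5·cos53° = 2.106 m → τ = 227 N·m clockwise.
Person weight 88×9.8 = 862.4 N at distance d → arm d·cos53° → τ = 862.4·d·0.6018 clockwise.
Wall normal N at the top has arm L sinθ = 5.59 m counterclockwise, so Στ = 0 gives N·5.59 = 227 + 519·d.
ΣFy = 0 ⇒ N_floor = 970.2 N, so the maximum friction is μ_s·N_floor = 0.51×970.2 = 494.8 N. ΣFx = 0 ⇒ N_wall = f, so at the slipping point N = 494.8 N.
Substituting: 494.8×5.59 = 227 + 519·d ⇒ d = (2766 − 227) / 519 = 4.89 m.

d ≈ 4.89 m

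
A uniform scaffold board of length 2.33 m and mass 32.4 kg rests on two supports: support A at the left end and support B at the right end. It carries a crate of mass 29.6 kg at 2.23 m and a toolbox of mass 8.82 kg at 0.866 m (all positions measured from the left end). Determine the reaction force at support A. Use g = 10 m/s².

R_A ≈ 230 N

Choose support B as the axis so its reaction then has zero moment arm.
Beam weight: 32.4 × 10 = 324 N down at 1.165 m → arm 1.165 m, τ = 324 × 1.165 = 377.5 N·m counterclockwise.
Crate: 29.6 × 10 = 296 N down at 2.23 m → arm 0.1 m, τ = 296 × 0.1 = 29.6 N·m counterclockwise.
Toolbox: 8.82 × 10 = 88.2 N down at 0.866 m → arm 1.464 m, τ = 88.2 × 1.464 = 129.1 N·m counterclockwise.
Net load moment about support B = 536.2 N·m counterclockwise.
Reaction R at support A is upward at 0 m, arm 2.33 m → moment R × 2.33 clockwise.
Setting net torque to zero: R × 2.33 = 536.2 → R = 230 N.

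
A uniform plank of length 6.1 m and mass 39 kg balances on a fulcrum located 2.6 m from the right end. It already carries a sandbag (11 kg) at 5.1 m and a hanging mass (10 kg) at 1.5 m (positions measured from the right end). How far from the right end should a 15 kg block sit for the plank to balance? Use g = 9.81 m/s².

x ≈ 0.33 m from the right end

About the fulcrum (at 2.6 m from the right end):
Beam weight: 39 × 9.81 = 382.6 N down at 3.05 m → arm 0.45 m, τ = 382.6 × 0.45 = 172.2 N·m counterclockwise.
Sandbag: 11 × 9.81 = 107.9 N down at 5.1 m → arm 2.5 m, τ = 107.9 × 2.5 = 269.8 N·m counterclockwise.
Hanging mass: 10 × 9.81 = 98.1 N down at 1.5 m → arm 1.1 m, τ = 98.1 × 1.1 = 107.9 N·m clockwise.
Net moment of existing loads = 334.1 N·m counterclockwise.
The block weighs 15 × 9.81 = 147.2 N and must supply an equal clockwise moment, so its lever arm about the fulcrum is 334.1 / 147.2 = 2.27 m.
That puts it at 2.6 − 2.27 = 0.33 m from the right end.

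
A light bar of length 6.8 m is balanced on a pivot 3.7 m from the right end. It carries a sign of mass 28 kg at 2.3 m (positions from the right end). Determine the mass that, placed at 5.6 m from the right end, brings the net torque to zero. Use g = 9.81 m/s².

m ≈ 20.6 kg

Choose the pivot (at 3.7 m from the right end) as the axis so the support reaction has zero arm there.
Sign: 28 × 9.81 = 274.7 N down at 2.3 m → arm 1.4 m, τ = 274.7 × 1.4 = 384.6 N·m clockwise.
Net moment of known loads = 384.6 N·m clockwise.
An unknown mass m at 5.6 m has arm 1.9 m; its moment is m·g·1.9 counterclockwise.
Στ = 0 ⇒ m × 9.81 × 1.9 = 384.6 ⇒ m = 384.6 / (9.81 × 1.9) = 20.6 kg.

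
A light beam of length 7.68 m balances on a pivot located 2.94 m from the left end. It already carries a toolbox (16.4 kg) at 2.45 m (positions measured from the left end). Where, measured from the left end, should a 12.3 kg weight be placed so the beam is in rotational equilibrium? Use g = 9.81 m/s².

x ≈ 3.59 m from the left end

Choose the pivot (at 2.94 m from the left end) as the axis so the support reaction has zero arm there.
Toolbox: 16.4 × 9.81 = 160.9 N down at 2.45 m → arm 0.49 m, τ = 160.9 × 0.49 = 78.84 N·m counterclockwise.
Net moment of existing loads = 78.84 N·m counterclockwise.
The weight weighs 12.3 × 9.81 = 120.7 N and must supply an equal clockwise moment, so its lever arm about the pivot is 78.84 / 120.7 = 0.653 m.
That puts it at 2.94 + 0.653 = 3.59 m from the left end.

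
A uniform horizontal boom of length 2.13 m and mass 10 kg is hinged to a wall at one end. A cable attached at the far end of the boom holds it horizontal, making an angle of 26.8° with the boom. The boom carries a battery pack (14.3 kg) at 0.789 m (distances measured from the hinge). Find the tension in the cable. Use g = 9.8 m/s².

Sum moments about the hinge (the unknown hinge reaction has zero arm there).
Beam weight: 10 × 9.8 = 98 N down at 1.065 m → arm 1.065 m, τ = 98 × 1.065 = 104.4 N·m clockwise.
Battery pack: 14.3 × 9.8 = 140.1 N down at 0.789 m → arm 0.789 m, τ = 140.1 × 0.789 = 110.5 N·m clockwise.
Total clockwise load moment = 214.9 N·m.
The cable tension T acts at 2.13 m; only its component perpendicular to the boom, T sinθ, produces torque. sin 26.8° = 0.4509.
Balancing moments: T × 2.13 × 0.4509 = 214.9, giving T = 214.9 / 0.9604 = 224 N.

T ≈ 224 N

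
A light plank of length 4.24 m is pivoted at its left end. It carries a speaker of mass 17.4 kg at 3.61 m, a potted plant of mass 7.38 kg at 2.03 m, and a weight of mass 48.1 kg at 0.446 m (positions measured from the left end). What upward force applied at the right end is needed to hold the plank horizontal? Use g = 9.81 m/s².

Choose the left end as the axis so the unknown pivot reaction has zero arm there.
Speaker: 17.4 × 9.81 = 170.7 N down at 3.61 m → arm 3.61 m, τ = 170.7 × 3.61 = 616.2 N·m clockwise.
Potted plant: 7.38 × 9.81 = 72.4 N down at 2.03 m → arm 2.03 m, τ = 72.4 × 2.03 = 147 N·m clockwise.
Weight: 48.1 × 9.81 = 471.9 N down at 0.446 m → arm 0.446 m, τ = 471.9 × 0.446 = 210.5 N·m clockwise.
Net moment of the loads = 973.7 N·m clockwise.
The upward force F acts at the right end, arm 4.24 m, giving F × 4.24 counterclockwise.
Setting net torque to zero: F × 4.24 = 973.7 → F = 973.7 / 4.24 = 230 N.

F ≈ 230 N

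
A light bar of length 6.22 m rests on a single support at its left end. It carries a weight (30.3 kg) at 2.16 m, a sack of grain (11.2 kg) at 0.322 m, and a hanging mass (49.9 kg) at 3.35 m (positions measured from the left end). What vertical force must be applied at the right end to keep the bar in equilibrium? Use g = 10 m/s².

Taking torques about the left end:
Weight: 30.3 × 10 = 303 N down at 2.16 m → arm 2.16 m, τ = 303 × 2.16 = 654.5 N·m clockwise.
Sack of grain: 11.2 × 10 = 112 N down at 0.322 m → arm 0.322 m, τ = 112 × 0.322 = 36.06 N·m clockwise.
Hanging mass: 49.9 × 10 = 499 N down at 3.35 m → arm 3.35 m, τ = 499 × 3.35 = 1672 N·m clockwise.
Net moment of the loads = 2363 N·m clockwise.
The upward force F acts at the right end, arm 6.22 m, giving F × 6.22 counterclockwise.
Balancing moments: F × 6.22 = 2363, giving F = 2363 / 6.22 = 380 N.

F ≈ 380 N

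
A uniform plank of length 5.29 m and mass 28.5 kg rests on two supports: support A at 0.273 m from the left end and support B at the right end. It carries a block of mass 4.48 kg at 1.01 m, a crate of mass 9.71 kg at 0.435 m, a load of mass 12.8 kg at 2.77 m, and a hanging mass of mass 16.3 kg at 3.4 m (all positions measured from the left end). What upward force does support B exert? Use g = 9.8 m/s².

Choose support A as the axis so its reaction then has zero moment arm.
Beam weight: 28.5 × 9.8 = 279.3 N down at 2.645 m → arm 2.372 m, τ = 279.3 × 2.372 = 662.5 N·m clockwise.
Block: 4.48 × 9.8 = 43.9 N down at 1.01 m → arm 0.737 m, τ = 43.9 × 0.737 = 32.35 N·m clockwise.
Crate: 9.71 × 9.8 = 95.16 N down at 0.435 m → arm 0.162 m, τ = 95.16 × 0.162 = 15.42 N·m clockwise.
Load: 12.8 × 9.8 = 125.4 N down at 2.77 m → arm 2.497 m, τ = 125.4 × 2.497 = 313.1 N·m clockwise.
Hanging mass: 16.3 × 9.8 = 159.7 N down at 3.4 m → arm 3.127 m, τ = 159.7 × 3.127 = 499.4 N·m clockwise.
Net load moment about support A = 1523 N·m clockwise.
Reaction R at support B is upward at 5.29 m, arm 5.017 m → moment R × 5.017 counterclockwise.
Στ = 0 ⇒ R × 5.017 = 1523 ⇒ R = 304 N.

R_B ≈ 304 N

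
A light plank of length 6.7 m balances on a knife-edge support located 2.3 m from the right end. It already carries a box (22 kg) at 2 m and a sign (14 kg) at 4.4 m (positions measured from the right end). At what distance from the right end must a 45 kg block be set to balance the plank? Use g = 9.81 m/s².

x ≈ 1.79 m from the right end

Sum moments about the knife-edge support (at 2.3 m from the right end) (the support reaction has zero arm there).
Box: 22 × 9.81 = 215.8 N down at 2 m → arm 0.3 m, τ = 215.8 × 0.3 = 64.74 N·m clockwise.
Sign: 14 × 9.81 = 137.3 N down at 4.4 m → arm 2.1 m, τ = 137.3 × 2.1 = 288.3 N·m counterclockwise.
Net moment of existing loads = 223.6 N·m counterclockwise.
The block weighs 45 × 9.81 = 441.5 N and must supply an equal clockwise moment, so its lever arm about the knife-edge support is 223.6 / 441.5 = 0.506 m.
That puts it at 2.3 − 0.506 = 1.79 m from the right end.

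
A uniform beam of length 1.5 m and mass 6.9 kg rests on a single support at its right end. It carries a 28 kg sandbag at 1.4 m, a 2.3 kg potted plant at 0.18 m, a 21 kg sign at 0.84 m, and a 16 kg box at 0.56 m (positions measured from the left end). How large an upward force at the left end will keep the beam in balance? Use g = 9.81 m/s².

Take moments about the right end.
Beam weight: 6.9 × 9.81 = 67.69 N down at 0.75 m → arm 0.75 m, τ = 67.69 × 0.75 = 50.77 N·m counterclockwise.
Sandbag: 28 × 9.81 = 274.7 N down at 1.4 m → arm 0.1 m, τ = 274.7 × 0.1 = 27.47 N·m counterclockwise.
Potted plant: 2.3 × 9.81 = 22.56 N down at 0.18 m → arm 1.32 m, τ = 22.56 × 1.32 = 29.78 N·m counterclockwise.
Sign: 21 × 9.81 = 206 N down at 0.84 m → arm 0.66 m, τ = 206 × 0.66 = 136 N·m counterclockwise.
Box: 16 × 9.81 = 157 N down at 0.56 m → arm 0.94 m, τ = 157 × 0.94 = 147.6 N·m counterclockwise.
Net moment of the loads = 391.6 N·m counterclockwise.
The upward force F acts at the left end, arm 1.5 m, giving F × 1.5 clockwise.
Setting net torque to zero: F × 1.5 = 391.6 → F = 391.6 / 1.5 = 261 N.

F ≈ 261 N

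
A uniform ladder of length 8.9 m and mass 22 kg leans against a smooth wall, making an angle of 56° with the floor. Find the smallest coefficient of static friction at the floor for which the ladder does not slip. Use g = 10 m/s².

μ_min ≈ 0.337

Take moments about the foot of the ladder.
Ladder weight 22×10 = 220 N acts at 4.45 m along the ladder; its horizontal arm is 4.45·cos56° = 2.488 m → τ = 547.4 N·m clockwise.
Wall normal N acts horizontally at the top; its moment arm is the height L sinθ = 8.9·sin56° = 7.378 m, counterclockwise.
Setting net torque to zero: N × 7.378 = 547.4 → N = 74.19 N.
ΣFx = 0 ⇒ f = N_wall = 74.19 N. ΣFy = 0 ⇒ N_floor = 220 N.
μ_min = f / N_floor = 74.19 / 220 = 0.337.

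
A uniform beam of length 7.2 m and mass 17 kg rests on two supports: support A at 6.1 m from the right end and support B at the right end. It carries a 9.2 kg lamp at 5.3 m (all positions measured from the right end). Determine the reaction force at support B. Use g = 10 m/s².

Sum moments about support A (its reaction then has zero moment arm).
Beam weight: 17 × 10 = 170 N down at 3.6 m → arm 2.5 m, τ = 170 × 2.5 = 425 N·m clockwise.
Lamp: 9.2 × 10 = 92 N down at 5.3 m → arm 0.8 m, τ = 92 × 0.8 = 73.6 N·m clockwise.
Net load moment about support A = 498.6 N·m clockwise.
Reaction R at support B is upward at 0 m, arm 6.1 m → moment R × 6.1 counterclockwise.
Balancing moments: R × 6.1 = 498.6, giving R = 81.7 N.

R_B ≈ 81.7 N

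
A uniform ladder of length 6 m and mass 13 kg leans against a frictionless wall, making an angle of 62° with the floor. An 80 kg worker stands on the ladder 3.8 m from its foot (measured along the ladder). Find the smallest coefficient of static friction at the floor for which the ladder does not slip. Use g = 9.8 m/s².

Choose the foot of the ladder as the axis so the floor normal and friction both act there and drop out.
Ladder weight 13×9.8 = 127.4 N acts at 3 m along the ladder; its horizontal arm is 3·cos62° = 1.408 m → τ = 179.4 N·m clockwise.
Worker: 80×9.8 = 784 N at 3.8 m → arm 1.784 m → τ = 1399 N·m clockwise.
Wall normal N acts horizontally at the top; its moment arm is the height L sinθ = 6·sin62° = 5.298 m, counterclockwise.
Στ = 0 ⇒ N × 5.298 = 1578 ⇒ N = 297.8 N.
ΣFx = 0 ⇒ f = N_wall = 297.8 N. ΣFy = 0 ⇒ N_floor = 911.4 N.
μ_min = f / N_floor = 297.8 / 911.4 = 0.327.

μ_min ≈ 0.327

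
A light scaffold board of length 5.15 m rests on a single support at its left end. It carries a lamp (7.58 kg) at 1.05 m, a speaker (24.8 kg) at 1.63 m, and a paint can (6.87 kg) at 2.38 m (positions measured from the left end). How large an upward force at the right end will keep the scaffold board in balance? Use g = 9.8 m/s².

F ≈ 123 N

Choose the left end as the axis so the unknown pivot reaction has zero arm there.
Lamp: 7.58 × 9.8 = 74.28 N down at 1.05 m → arm 1.05 m, τ = 74.28 × 1.05 = 77.99 N·m clockwise.
Speaker: 24.8 × 9.8 = 243 N down at 1.63 m → arm 1.63 m, τ = 243 × 1.63 = 396.1 N·m clockwise.
Paint can: 6.87 × 9.8 = 67.33 N down at 2.38 m → arm 2.38 m, τ = 67.33 × 2.38 = 160.2 N·m clockwise.
Net moment of the loads = 634.3 N·m clockwise.
The upward force F acts at the right end, arm 5.15 m, giving F × 5.15 counterclockwise.
Setting net torque to zero: F × 5.15 = 634.3 → F = 634.3 / 5.15 = 123 N.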